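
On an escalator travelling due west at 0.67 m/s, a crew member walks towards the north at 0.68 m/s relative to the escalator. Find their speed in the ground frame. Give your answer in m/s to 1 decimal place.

1.0 m/s

Taking east as x and north as y: escalator velocity = (-0.670, 0.000) m/s; crew member velocity relative to escalator = (0.000, 0.680) m/s.
Velocity relative to ground = (-0.670, 0.000) + (0.000, 0.680) = (-0.670, 0.680) m/s.
Speed = |(-0.670, 0.680)| = 0.955 m/s.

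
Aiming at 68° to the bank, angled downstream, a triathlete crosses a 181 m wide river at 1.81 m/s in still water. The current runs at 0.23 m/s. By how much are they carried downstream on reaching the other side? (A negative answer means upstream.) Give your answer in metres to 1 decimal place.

97.9 m

Perpendicular speed = 1.678 m/s; crossing time = 181 / 1.678 = 107.853 s.
Net downstream speed = 0.908 m/s.
Drift = 0.908 × 107.853 = 97.935 m (downstream).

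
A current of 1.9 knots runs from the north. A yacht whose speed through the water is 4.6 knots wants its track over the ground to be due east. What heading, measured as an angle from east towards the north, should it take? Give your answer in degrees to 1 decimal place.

The current pushes perpendicular to the desired track; the heading must have a component into the current equal to 1.9 knots: 4.6 sin θ = 1.9.
sin θ = 0.4130, so θ = 24.396°.

24.4°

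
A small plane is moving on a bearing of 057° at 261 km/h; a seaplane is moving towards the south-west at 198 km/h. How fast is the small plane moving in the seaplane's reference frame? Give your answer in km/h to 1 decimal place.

Taking east as x and north as y: small plane velocity = (218.893, 142.151) km/h; seaplane velocity = (-140.007, -140.007) km/h.
Velocity of small plane relative to seaplane = (218.893, 142.151) − (-140.007, -140.007) = (358.900, 282.158) km/h.
Magnitude = |(358.900, 282.158)| = 456.533 km/h.

456.5 km/h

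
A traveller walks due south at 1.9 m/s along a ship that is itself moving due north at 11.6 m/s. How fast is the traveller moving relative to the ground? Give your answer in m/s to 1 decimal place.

Taking east as x and north as y: ship velocity = (0.000, 11.600) m/s; traveller velocity relative to ship = (0.000, -1.900) m/s.
Velocity relative to ground = (0.000, 11.600) + (0.000, -1.900) = (0.000, 9.700) m/s.
Speed = |(0.000, 9.700)| = 9.700 m/s.

9.7 m/s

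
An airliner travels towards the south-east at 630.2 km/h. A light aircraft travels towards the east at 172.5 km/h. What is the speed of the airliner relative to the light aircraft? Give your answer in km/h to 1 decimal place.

Taking east as x and north as y: airliner velocity = (445.619, -445.619) km/h; light aircraft velocity = (172.500, 0.000) km/h.
Velocity of airliner relative to light aircraft = (445.619, -445.619) − (172.500, 0.000) = (273.119, -445.619) km/h.
Magnitude = |(273.119, -445.619)| = 522.657 km/h.

522.7 km/h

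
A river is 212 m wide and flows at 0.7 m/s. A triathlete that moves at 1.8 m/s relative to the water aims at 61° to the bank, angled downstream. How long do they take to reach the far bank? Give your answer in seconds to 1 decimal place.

The component of the triathlete's velocity perpendicular to the bank is 1.8 × sin 61° = 1.574 m/s.
The flow acts along the bank and has no component across it.
Time = 212 / 1.574 = 134.662 s.

134.7 s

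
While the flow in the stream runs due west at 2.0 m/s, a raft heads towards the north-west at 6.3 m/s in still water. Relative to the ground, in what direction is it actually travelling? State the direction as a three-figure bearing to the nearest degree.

Taking east as x and north as y: velocity relative to the water = (-4.455, 4.455) m/s; the water relative to ground = (-2.000, 0.000) m/s.
Velocity relative to ground = (-4.455, 4.455) + (-2.000, 0.000) = (-6.455, 4.455) m/s.
Bearing = atan2(-6.45, 4.45) = 304.61° clockwise from north.

305°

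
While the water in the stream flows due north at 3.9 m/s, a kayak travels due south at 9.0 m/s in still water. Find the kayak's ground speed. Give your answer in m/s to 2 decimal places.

5.10 m/s

Taking east as x and north as y: velocity relative to the water = (0.000, -9.000) m/s; the water relative to ground = (0.000, 3.900) m/s.
Velocity relative to ground = (0.000, -9.000) + (0.000, 3.900) = (0.000, -5.100) m/s.
Speed = |(0.000, -5.100)| = 5.100 m/s.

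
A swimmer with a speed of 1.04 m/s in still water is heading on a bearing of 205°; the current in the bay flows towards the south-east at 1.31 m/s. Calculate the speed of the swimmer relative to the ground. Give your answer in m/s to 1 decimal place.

1.9 m/s

Taking east as x and north as y: velocity relative to the water = (-0.440, -0.943) m/s; the water relative to ground = (0.926, -0.926) m/s.
Velocity relative to ground = (-0.440, -0.943) + (0.926, -0.926) = (0.487, -1.869) m/s.
Speed = |(0.487, -1.869)| = 1.931 m/s.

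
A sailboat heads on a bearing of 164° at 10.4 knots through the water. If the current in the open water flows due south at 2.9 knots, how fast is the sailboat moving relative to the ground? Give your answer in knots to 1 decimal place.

Taking east as x and north as y: velocity relative to the water = (2.867, -9.997) knots; the water relative to ground = (0.000, -2.900) knots.
Velocity relative to ground = (2.867, -9.997) + (0.000, -2.900) = (2.867, -12.897) knots.
Speed = |(2.867, -12.897)| = 13.212 knots.

13.2 knots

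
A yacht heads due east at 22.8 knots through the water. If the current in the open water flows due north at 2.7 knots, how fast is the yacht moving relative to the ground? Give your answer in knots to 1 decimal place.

Taking east as x and north as y: velocity relative to the water = (22.800, 0.000) knots; the water relative to ground = (0.000, 2.700) knots.
Velocity relative to ground = (22.800, 0.000) + (0.000, 2.700) = (22.800, 2.700) knots.
Speed = |(22.800, 2.700)| = 22.959 knots.

23.0 knots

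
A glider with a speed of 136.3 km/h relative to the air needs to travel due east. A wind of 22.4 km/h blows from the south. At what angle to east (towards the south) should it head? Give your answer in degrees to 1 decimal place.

9.5°

The wind pushes perpendicular to the desired track; the heading must have a component into the wind equal to 22.4 km/h: 136.3 sin θ = 22.4.
sin θ = 0.1643, so θ = 9.459°.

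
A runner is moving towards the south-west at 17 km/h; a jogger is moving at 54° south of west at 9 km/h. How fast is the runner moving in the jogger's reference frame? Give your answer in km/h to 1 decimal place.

8.2 km/h

Taking east as x and north as y: runner velocity = (-12.021, -12.021) km/h; jogger velocity = (-5.290, -7.281) km/h.
Velocity of runner relative to jogger = (-12.021, -12.021) − (-5.290, -7.281) = (-6.731, -4.740) km/h.
Magnitude = |(-6.731, -4.740)| = 8.232 km/h.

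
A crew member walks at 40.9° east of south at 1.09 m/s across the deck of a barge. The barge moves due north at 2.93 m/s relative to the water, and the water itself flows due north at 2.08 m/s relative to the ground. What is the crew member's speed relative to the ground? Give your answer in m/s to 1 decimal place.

4.2 m/s

In east/north components (m/s): crew member relative to barge = (0.714, -0.824); barge relative to water = (0.000, 2.930); water relative to ground = (0.000, 2.080).
Sum = (0.714, 4.186) m/s.
Speed = |(0.714, 4.186)| = 4.247 m/s.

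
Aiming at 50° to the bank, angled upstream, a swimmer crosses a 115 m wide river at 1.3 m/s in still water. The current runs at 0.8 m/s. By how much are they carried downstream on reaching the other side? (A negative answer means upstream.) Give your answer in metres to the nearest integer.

Perpendicular speed = 0.996 m/s; crossing time = 115 / 0.996 = 115.478 s.
Net downstream speed = -0.036 m/s.
Drift = -0.036 × 115.478 = -4.114 m (upstream).

-4 m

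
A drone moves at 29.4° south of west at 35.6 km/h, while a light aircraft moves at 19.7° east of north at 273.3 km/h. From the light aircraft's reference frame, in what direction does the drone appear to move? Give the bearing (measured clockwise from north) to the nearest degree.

Taking east as x and north as y: drone velocity = (-31.015, -17.476) km/h; light aircraft velocity = (92.128, 257.304) km/h.
Velocity of drone relative to light aircraft = (-31.015, -17.476) − (92.128, 257.304) = (-123.143, -274.780) km/h.
Bearing = atan2(-123.14, -274.78) = 204.14° clockwise from north.

204°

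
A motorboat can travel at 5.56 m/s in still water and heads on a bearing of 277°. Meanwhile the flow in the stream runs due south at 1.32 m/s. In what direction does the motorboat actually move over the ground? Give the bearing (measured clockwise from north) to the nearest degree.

Taking east as x and north as y: velocity relative to the water = (-5.519, 0.678) m/s; the water relative to ground = (0.000, -1.320) m/s.
Velocity relative to ground = (-5.519, 0.678) + (0.000, -1.320) = (-5.519, -0.642) m/s.
Bearing = atan2(-5.52, -0.64) = 263.36° clockwise from north.

263°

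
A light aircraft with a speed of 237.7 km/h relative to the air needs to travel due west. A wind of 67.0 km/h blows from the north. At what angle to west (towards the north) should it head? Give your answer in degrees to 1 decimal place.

The wind pushes perpendicular to the desired track; the heading must have a component into the wind equal to 67.0 km/h: 237.7 sin θ = 67.0.
sin θ = 0.2819, so θ = 16.372°.

16.4°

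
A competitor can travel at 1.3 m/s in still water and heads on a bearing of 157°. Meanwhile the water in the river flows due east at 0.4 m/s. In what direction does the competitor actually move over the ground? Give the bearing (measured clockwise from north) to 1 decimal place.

142.8°

Taking east as x and north as y: velocity relative to the water = (0.508, -1.197) m/s; the water relative to ground = (0.400, 0.000) m/s.
Velocity relative to ground = (0.508, -1.197) + (0.400, 0.000) = (0.908, -1.197) m/s.
Bearing = atan2(0.91, -1.20) = 142.81° clockwise from north.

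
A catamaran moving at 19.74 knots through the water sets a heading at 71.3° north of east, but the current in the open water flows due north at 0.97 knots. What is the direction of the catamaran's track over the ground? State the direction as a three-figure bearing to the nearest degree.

Taking east as x and north as y: velocity relative to the water = (6.329, 18.698) knots; the water relative to ground = (0.000, 0.970) knots.
Velocity relative to ground = (6.329, 18.698) + (0.000, 0.970) = (6.329, 19.668) knots.
Bearing = atan2(6.33, 19.67) = 17.84° clockwise from north.

018°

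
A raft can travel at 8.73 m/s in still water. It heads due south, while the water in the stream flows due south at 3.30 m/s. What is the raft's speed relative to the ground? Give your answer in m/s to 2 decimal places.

12.03 m/s

Taking east as x and north as y: velocity relative to the water = (0.000, -8.730) m/s; the water relative to ground = (0.000, -3.300) m/s.
Velocity relative to ground = (0.000, -8.730) + (0.000, -3.300) = (0.000, -12.030) m/s.
Speed = |(0.000, -12.030)| = 12.030 m/s.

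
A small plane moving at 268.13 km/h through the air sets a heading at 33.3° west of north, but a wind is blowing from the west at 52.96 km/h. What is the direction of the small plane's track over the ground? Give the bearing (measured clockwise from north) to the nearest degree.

337°

Taking east as x and north as y: velocity relative to the air = (-147.209, 224.105) km/h; the air relative to ground = (52.960, 0.000) km/h.
Velocity relative to ground = (-147.209, 224.105) + (52.960, 0.000) = (-94.249, 224.105) km/h.
Bearing = atan2(-94.25, 224.11) = 337.19° clockwise from north.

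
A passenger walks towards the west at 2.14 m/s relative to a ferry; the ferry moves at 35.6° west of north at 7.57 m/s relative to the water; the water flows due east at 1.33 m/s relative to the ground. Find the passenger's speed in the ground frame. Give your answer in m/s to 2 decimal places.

In east/north components (m/s): passenger relative to ferry = (-2.140, 0.000); ferry relative to water = (-4.407, 6.155); water relative to ground = (1.330, 0.000).
Sum = (-5.217, 6.155) m/s.
Speed = |(-5.217, 6.155)| = 8.068 m/s.

8.07 m/s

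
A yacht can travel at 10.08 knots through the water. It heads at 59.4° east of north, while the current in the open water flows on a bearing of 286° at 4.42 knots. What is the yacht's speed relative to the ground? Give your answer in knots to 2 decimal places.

Taking east as x and north as y: velocity relative to the water = (8.676, 5.131) knots; the water relative to ground = (-4.249, 1.218) knots.
Velocity relative to ground = (8.676, 5.131) + (-4.249, 1.218) = (4.428, 6.349) knots.
Speed = |(4.428, 6.349)| = 7.741 knots.

7.74 knots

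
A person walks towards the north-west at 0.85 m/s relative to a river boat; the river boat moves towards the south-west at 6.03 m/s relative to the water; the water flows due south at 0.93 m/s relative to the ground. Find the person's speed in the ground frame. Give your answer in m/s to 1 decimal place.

6.7 m/s

In east/north components (m/s): person relative to river boat = (-0.601, 0.601); river boat relative to water = (-4.264, -4.264); water relative to ground = (0.000, -0.930).
Sum = (-4.865, -4.593) m/s.
Speed = |(-4.865, -4.593)| = 6.690 m/s.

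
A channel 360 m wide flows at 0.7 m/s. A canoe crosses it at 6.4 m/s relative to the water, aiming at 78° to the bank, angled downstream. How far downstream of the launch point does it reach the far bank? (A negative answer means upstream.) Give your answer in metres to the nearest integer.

Perpendicular speed = 6.260 m/s; crossing time = 360 / 6.260 = 57.507 s.
Net downstream speed = 2.031 m/s.
Drift = 2.031 × 57.507 = 116.775 m (downstream).

117 m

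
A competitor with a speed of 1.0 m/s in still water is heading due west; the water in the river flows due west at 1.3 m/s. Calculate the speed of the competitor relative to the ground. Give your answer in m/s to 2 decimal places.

2.30 m/s

Taking east as x and north as y: velocity relative to the water = (-1.000, 0.000) m/s; the water relative to ground = (-1.300, 0.000) m/s.
Velocity relative to ground = (-1.000, 0.000) + (-1.300, 0.000) = (-2.300, 0.000) m/s.
Speed = |(-2.300, 0.000)| = 2.300 m/s.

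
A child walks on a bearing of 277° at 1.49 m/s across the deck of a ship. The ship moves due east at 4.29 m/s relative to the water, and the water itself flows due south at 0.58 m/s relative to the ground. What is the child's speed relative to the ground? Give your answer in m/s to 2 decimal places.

In east/north components (m/s): child relative to ship = (-1.479, 0.182); ship relative to water = (4.290, 0.000); water relative to ground = (0.000, -0.580).
Sum = (2.811, -0.398) m/s.
Speed = |(2.811, -0.398)| = 2.839 m/s.

2.84 m/s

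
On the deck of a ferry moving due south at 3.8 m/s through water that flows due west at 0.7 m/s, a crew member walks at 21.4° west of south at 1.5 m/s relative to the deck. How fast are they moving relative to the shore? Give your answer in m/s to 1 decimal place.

In east/north components (m/s): crew member relative to ferry = (-0.547, -1.397); ferry relative to water = (0.000, -3.800); water relative to ground = (-0.700, 0.000).
Sum = (-1.247, -5.197) m/s.
Speed = |(-1.247, -5.197)| = 5.344 m/s.

5.3 m/s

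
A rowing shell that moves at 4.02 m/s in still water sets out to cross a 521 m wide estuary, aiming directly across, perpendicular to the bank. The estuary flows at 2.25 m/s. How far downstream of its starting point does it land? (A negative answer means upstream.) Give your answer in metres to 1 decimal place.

291.6 m

Perpendicular speed = 4.020 m/s; crossing time = 521 / 4.020 = 129.602 s.
Net downstream speed = 2.250 m/s.
Drift = 2.250 × 129.602 = 291.604 m (downstream).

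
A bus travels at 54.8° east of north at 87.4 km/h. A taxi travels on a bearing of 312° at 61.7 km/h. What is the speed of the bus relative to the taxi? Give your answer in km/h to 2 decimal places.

117.62 km/h

Taking east as x and north as y: bus velocity = (71.418, 50.380) km/h; taxi velocity = (-45.852, 41.285) km/h.
Velocity of bus relative to taxi = (71.418, 50.380) − (-45.852, 41.285) = (117.270, 9.095) km/h.
Magnitude = |(117.270, 9.095)| = 117.623 km/h.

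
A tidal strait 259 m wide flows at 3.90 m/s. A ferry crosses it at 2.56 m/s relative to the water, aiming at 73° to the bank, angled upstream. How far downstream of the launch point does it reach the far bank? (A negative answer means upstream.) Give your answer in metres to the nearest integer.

333 m

Perpendicular speed = 2.448 m/s; crossing time = 259 / 2.448 = 105.795 s.
Net downstream speed = 3.152 m/s.
Drift = 3.152 × 105.795 = 333.415 m (downstream).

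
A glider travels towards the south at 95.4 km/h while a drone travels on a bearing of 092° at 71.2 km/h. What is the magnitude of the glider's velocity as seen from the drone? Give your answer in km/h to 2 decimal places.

117.03 km/h

Taking east as x and north as y: glider velocity = (0.000, -95.400) km/h; drone velocity = (71.157, -2.485) km/h.
Velocity of glider relative to drone = (0.000, -95.400) − (71.157, -2.485) = (-71.157, -92.915) km/h.
Magnitude = |(-71.157, -92.915)| = 117.032 km/h.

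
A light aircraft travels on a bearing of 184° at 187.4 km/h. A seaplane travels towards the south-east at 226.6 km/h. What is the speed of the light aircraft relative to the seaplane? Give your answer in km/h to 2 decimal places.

175.35 km/h

Taking east as x and north as y: light aircraft velocity = (-13.072, -186.944) km/h; seaplane velocity = (160.230, -160.230) km/h.
Velocity of light aircraft relative to seaplane = (-13.072, -186.944) − (160.230, -160.230) = (-173.303, -26.713) km/h.
Magnitude = |(-173.303, -26.713)| = 175.349 km/h.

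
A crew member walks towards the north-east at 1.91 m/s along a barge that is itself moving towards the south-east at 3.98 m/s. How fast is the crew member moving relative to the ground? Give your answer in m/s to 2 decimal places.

4.41 m/s

Taking east as x and north as y: barge velocity = (2.814, -2.814) m/s; crew member velocity relative to barge = (1.351, 1.351) m/s.
Velocity relative to ground = (2.814, -2.814) + (1.351, 1.351) = (4.165, -1.464) m/s.
Speed = |(4.165, -1.464)| = 4.415 m/s.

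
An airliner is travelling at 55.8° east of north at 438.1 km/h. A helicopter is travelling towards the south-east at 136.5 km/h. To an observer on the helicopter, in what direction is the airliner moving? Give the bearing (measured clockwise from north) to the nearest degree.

Taking east as x and north as y: airliner velocity = (362.344, 246.249) km/h; helicopter velocity = (96.520, -96.520) km/h.
Velocity of airliner relative to helicopter = (362.344, 246.249) − (96.520, -96.520) = (265.824, 342.769) km/h.
Bearing = atan2(265.82, 342.77) = 37.79° clockwise from north.

038°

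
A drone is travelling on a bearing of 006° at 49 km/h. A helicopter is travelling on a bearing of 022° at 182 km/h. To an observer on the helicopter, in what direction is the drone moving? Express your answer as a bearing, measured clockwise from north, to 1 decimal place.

207.7°

Taking east as x and north as y: drone velocity = (5.122, 48.732) km/h; helicopter velocity = (68.178, 168.747) km/h.
Velocity of drone relative to helicopter = (5.122, 48.732) − (68.178, 168.747) = (-63.057, -120.016) km/h.
Bearing = atan2(-63.06, -120.02) = 207.72° clockwise from north.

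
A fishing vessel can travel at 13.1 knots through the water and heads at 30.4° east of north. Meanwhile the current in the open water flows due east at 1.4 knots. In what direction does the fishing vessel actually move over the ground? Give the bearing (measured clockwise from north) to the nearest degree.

035°

Taking east as x and north as y: velocity relative to the water = (6.629, 11.299) knots; the water relative to ground = (1.400, 0.000) knots.
Velocity relative to ground = (6.629, 11.299) + (1.400, 0.000) = (8.029, 11.299) knots.
Bearing = atan2(8.03, 11.30) = 35.40° clockwise from north.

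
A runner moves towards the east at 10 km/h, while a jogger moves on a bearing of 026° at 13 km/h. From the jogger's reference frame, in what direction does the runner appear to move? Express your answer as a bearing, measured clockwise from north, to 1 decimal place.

Taking east as x and north as y: runner velocity = (10.000, 0.000) km/h; jogger velocity = (5.699, 11.684) km/h.
Velocity of runner relative to jogger = (10.000, 0.000) − (5.699, 11.684) = (4.301, -11.684) km/h.
Bearing = atan2(4.30, -11.68) = 159.79° clockwise from north.

159.8°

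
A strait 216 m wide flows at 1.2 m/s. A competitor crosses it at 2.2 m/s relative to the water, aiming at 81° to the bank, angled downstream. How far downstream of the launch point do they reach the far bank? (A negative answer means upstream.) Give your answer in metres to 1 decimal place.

153.5 m

Perpendicular speed = 2.173 m/s; crossing time = 216 / 2.173 = 99.406 s.
Net downstream speed = 1.544 m/s.
Drift = 1.544 × 99.406 = 153.498 m (downstream).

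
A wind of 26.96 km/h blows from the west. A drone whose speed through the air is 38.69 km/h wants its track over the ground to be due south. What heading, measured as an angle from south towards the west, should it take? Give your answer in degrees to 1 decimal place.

44.2°

The wind pushes perpendicular to the desired track; the heading must have a component into the wind equal to 26.96 km/h: 38.69 sin θ = 26.96.
sin θ = 0.6968, so θ = 44.172°.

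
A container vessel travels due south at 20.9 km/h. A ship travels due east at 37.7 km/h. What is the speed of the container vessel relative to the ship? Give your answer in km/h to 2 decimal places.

Taking east as x and north as y: container vessel velocity = (0.000, -20.900) km/h; ship velocity = (37.700, 0.000) km/h.
Velocity of container vessel relative to ship = (0.000, -20.900) − (37.700, 0.000) = (-37.700, -20.900) km/h.
Magnitude = |(-37.700, -20.900)| = 43.106 km/h.

43.11 km/h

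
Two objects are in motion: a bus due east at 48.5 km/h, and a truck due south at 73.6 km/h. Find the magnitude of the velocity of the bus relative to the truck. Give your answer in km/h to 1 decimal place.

88.1 km/h

Taking east as x and north as y: bus velocity = (48.500, 0.000) km/h; truck velocity = (0.000, -73.600) km/h.
Velocity of bus relative to truck = (48.500, 0.000) − (0.000, -73.600) = (48.500, 73.600) km/h.
Magnitude = |(48.500, 73.600)| = 88.143 km/h.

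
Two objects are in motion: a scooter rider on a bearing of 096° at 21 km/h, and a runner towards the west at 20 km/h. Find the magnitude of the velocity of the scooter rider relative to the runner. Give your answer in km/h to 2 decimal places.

40.94 km/h

Taking east as x and north as y: scooter rider velocity = (20.885, -2.195) km/h; runner velocity = (-20.000, 0.000) km/h.
Velocity of scooter rider relative to runner = (20.885, -2.195) − (-20.000, 0.000) = (40.885, -2.195) km/h.
Magnitude = |(40.885, -2.195)| = 40.944 km/h.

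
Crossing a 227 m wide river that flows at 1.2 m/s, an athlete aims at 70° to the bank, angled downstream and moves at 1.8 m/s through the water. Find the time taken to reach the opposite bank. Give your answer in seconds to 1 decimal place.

134.2 s

The component of the athlete's velocity perpendicular to the bank is 1.8 × sin 70° = 1.691 m/s.
The flow acts along the bank and has no component across it.
Time = 227 / 1.691 = 134.205 s.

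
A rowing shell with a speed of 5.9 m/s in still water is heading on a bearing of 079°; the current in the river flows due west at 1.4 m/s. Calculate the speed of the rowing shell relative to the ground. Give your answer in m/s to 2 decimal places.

Taking east as x and north as y: velocity relative to the water = (5.792, 1.126) m/s; the water relative to ground = (-1.400, 0.000) m/s.
Velocity relative to ground = (5.792, 1.126) + (-1.400, 0.000) = (4.392, 1.126) m/s.
Speed = |(4.392, 1.126)| = 4.534 m/s.

4.53 m/s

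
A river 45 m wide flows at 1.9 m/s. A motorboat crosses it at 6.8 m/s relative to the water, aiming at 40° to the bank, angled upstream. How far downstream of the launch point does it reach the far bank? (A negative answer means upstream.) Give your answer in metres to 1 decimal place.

-34.1 m

Perpendicular speed = 4.371 m/s; crossing time = 45 / 4.371 = 10.295 s.
Net downstream speed = -3.309 m/s.
Drift = -3.309 × 10.295 = -34.068 m (upstream).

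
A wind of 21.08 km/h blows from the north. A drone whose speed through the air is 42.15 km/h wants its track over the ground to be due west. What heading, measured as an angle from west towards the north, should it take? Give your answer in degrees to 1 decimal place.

30.0°

The wind pushes perpendicular to the desired track; the heading must have a component into the wind equal to 21.08 km/h: 42.15 sin θ = 21.08.
sin θ = 0.5001, so θ = 30.008°.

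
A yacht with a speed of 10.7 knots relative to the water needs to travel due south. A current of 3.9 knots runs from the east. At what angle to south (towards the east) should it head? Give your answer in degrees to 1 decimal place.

21.4°

The current pushes perpendicular to the desired track; the heading must have a component into the current equal to 3.9 knots: 10.7 sin θ = 3.9.
sin θ = 0.3645, so θ = 21.376°.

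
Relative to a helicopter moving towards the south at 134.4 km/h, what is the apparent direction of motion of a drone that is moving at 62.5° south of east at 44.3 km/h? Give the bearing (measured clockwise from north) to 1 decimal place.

012.1°

Taking east as x and north as y: drone velocity = (20.455, -39.295) km/h; helicopter velocity = (0.000, -134.400) km/h.
Velocity of drone relative to helicopter = (20.455, -39.295) − (0.000, -134.400) = (20.455, 95.105) km/h.
Bearing = atan2(20.46, 95.11) = 12.14° clockwise from north.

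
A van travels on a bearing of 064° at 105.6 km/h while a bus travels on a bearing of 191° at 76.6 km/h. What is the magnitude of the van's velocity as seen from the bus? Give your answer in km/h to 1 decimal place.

163.6 km/h

Taking east as x and north as y: van velocity = (94.913, 46.292) km/h; bus velocity = (-14.616, -75.193) km/h.
Velocity of van relative to bus = (94.913, 46.292) − (-14.616, -75.193) = (109.529, 121.485) km/h.
Magnitude = |(109.529, 121.485)| = 163.570 km/h.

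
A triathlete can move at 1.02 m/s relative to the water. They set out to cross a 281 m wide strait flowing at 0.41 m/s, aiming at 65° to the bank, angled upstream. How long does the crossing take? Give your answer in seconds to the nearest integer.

304 s

The component of the triathlete's velocity perpendicular to the bank is 1.02 × sin 65° = 0.924 m/s.
Only the cross-stream component determines the crossing time; the current contributes nothing perpendicular to the bank.
Time = 281 / 0.924 = 303.970 s.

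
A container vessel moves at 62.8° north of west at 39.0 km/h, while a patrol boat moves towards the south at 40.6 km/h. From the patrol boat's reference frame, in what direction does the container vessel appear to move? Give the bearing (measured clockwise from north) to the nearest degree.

Taking east as x and north as y: container vessel velocity = (-17.827, 34.687) km/h; patrol boat velocity = (0.000, -40.600) km/h.
Velocity of container vessel relative to patrol boat = (-17.827, 34.687) − (0.000, -40.600) = (-17.827, 75.287) km/h.
Bearing = atan2(-17.83, 75.29) = 346.68° clockwise from north.

347°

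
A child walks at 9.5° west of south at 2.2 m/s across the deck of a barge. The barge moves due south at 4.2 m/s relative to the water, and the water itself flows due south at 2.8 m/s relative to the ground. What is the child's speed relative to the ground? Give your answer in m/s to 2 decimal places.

9.18 m/s

In east/north components (m/s): child relative to barge = (-0.363, -2.170); barge relative to water = (0.000, -4.200); water relative to ground = (0.000, -2.800).
Sum = (-0.363, -9.170) m/s.
Speed = |(-0.363, -9.170)| = 9.177 m/s.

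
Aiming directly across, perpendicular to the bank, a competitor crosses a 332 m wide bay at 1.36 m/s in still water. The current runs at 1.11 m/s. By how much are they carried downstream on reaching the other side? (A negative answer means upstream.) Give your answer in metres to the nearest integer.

271 m

Perpendicular speed = 1.360 m/s; crossing time = 332 / 1.360 = 244.118 s.
Net downstream speed = 1.110 m/s.
Drift = 1.110 × 244.118 = 270.971 m (downstream).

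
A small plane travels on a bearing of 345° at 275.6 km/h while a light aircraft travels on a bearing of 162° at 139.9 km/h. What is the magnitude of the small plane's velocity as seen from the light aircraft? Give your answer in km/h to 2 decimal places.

415.37 km/h

Taking east as x and north as y: small plane velocity = (-71.331, 266.209) km/h; light aircraft velocity = (43.231, -133.053) km/h.
Velocity of small plane relative to light aircraft = (-71.331, 266.209) − (43.231, -133.053) = (-114.562, 399.262) km/h.
Magnitude = |(-114.562, 399.262)| = 415.373 km/h.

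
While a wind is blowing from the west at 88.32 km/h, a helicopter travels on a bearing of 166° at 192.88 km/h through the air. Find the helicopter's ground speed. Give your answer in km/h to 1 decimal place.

230.7 km/h

Taking east as x and north as y: velocity relative to the air = (46.662, -187.151) km/h; the air relative to ground = (88.320, 0.000) km/h.
Velocity relative to ground = (46.662, -187.151) + (88.320, 0.000) = (134.982, -187.151) km/h.
Speed = |(134.982, -187.151)| = 230.750 km/h.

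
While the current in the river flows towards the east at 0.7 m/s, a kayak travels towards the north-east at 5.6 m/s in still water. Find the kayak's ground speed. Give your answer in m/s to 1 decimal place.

6.1 m/s

Taking east as x and north as y: velocity relative to the water = (3.960, 3.960) m/s; the water relative to ground = (0.700, 0.000) m/s.
Velocity relative to ground = (3.960, 3.960) + (0.700, 0.000) = (4.660, 3.960) m/s.
Speed = |(4.660, 3.960)| = 6.115 m/s.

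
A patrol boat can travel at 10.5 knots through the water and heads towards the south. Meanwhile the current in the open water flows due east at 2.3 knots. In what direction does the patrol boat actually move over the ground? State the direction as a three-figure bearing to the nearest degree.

Taking east as x and north as y: velocity relative to the water = (0.000, -10.500) knots; the water relative to ground = (2.300, 0.000) knots.
Velocity relative to ground = (0.000, -10.500) + (2.300, 0.000) = (2.300, -10.500) knots.
Bearing = atan2(2.30, -10.50) = 167.64° clockwise from north.

168°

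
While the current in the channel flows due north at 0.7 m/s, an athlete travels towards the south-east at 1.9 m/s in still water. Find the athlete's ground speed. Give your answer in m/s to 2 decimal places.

Taking east as x and north as y: velocity relative to the water = (1.344, -1.344) m/s; the water relative to ground = (0.000, 0.700) m/s.
Velocity relative to ground = (1.344, -1.344) + (0.000, 0.700) = (1.344, -0.644) m/s.
Speed = |(1.344, -0.644)| = 1.490 m/s.

1.49 m/s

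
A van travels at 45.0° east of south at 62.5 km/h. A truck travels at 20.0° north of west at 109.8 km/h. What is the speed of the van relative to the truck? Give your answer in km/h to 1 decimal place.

168.5 km/h

Taking east as x and north as y: van velocity = (44.194, -44.194) km/h; truck velocity = (-103.178, 37.554) km/h.
Velocity of van relative to truck = (44.194, -44.194) − (-103.178, 37.554) = (147.372, -81.748) km/h.
Magnitude = |(147.372, -81.748)| = 168.527 km/h.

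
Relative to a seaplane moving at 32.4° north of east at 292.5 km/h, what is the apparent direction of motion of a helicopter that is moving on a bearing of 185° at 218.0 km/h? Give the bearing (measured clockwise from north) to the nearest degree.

215°

Taking east as x and north as y: helicopter velocity = (-19.000, -217.170) km/h; seaplane velocity = (246.966, 156.729) km/h.
Velocity of helicopter relative to seaplane = (-19.000, -217.170) − (246.966, 156.729) = (-265.966, -373.900) km/h.
Bearing = atan2(-265.97, -373.90) = 215.43° clockwise from north.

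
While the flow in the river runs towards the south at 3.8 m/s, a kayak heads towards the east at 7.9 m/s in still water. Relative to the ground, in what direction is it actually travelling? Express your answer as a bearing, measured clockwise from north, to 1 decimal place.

115.7°

Taking east as x and north as y: velocity relative to the water = (7.900, 0.000) m/s; the water relative to ground = (0.000, -3.800) m/s.
Velocity relative to ground = (7.900, 0.000) + (0.000, -3.800) = (7.900, -3.800) m/s.
Bearing = atan2(7.90, -3.80) = 115.69° clockwise from north.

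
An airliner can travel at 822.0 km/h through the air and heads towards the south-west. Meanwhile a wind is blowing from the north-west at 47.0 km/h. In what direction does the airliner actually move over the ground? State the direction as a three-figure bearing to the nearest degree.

222°

Taking east as x and north as y: velocity relative to the air = (-581.242, -581.242) km/h; the air relative to ground = (33.234, -33.234) km/h.
Velocity relative to ground = (-581.242, -581.242) + (33.234, -33.234) = (-548.008, -614.476) km/h.
Bearing = atan2(-548.01, -614.48) = 221.73° clockwise from north.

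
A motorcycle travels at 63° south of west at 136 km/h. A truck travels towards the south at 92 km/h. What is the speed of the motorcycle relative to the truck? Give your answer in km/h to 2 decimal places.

Taking east as x and north as y: motorcycle velocity = (-61.743, -121.177) km/h; truck velocity = (0.000, -92.000) km/h.
Velocity of motorcycle relative to truck = (-61.743, -121.177) − (0.000, -92.000) = (-61.743, -29.177) km/h.
Magnitude = |(-61.743, -29.177)| = 68.289 km/h.

68.29 km/h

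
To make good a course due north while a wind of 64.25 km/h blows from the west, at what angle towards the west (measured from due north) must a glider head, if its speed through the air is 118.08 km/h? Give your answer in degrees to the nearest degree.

33°

The wind pushes perpendicular to the desired track; the heading must have a component into the wind equal to 64.25 km/h: 118.08 sin θ = 64.25.
sin θ = 0.5441, so θ = 32.965°.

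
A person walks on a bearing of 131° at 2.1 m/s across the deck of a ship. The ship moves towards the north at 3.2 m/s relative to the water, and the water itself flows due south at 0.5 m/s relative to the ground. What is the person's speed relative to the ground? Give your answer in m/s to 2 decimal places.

In east/north components (m/s): person relative to ship = (1.585, -1.378); ship relative to water = (0.000, 3.200); water relative to ground = (0.000, -0.500).
Sum = (1.585, 1.322) m/s.
Speed = |(1.585, 1.322)| = 2.064 m/s.

2.06 m/s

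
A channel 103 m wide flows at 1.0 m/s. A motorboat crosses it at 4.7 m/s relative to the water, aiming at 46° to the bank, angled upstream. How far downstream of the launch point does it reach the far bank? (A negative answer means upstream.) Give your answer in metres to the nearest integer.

-69 m

Perpendicular speed = 3.381 m/s; crossing time = 103 / 3.381 = 30.465 s.
Net downstream speed = -2.265 m/s.
Drift = -2.265 × 30.465 = -69.001 m (upstream).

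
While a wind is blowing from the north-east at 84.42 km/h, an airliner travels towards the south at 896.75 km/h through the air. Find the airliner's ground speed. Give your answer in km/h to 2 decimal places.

958.30 km/h

Taking east as x and north as y: velocity relative to the air = (0.000, -896.750) km/h; the air relative to ground = (-59.694, -59.694) km/h.
Velocity relative to ground = (0.000, -896.750) + (-59.694, -59.694) = (-59.694, -956.444) km/h.
Speed = |(-59.694, -956.444)| = 958.305 km/h.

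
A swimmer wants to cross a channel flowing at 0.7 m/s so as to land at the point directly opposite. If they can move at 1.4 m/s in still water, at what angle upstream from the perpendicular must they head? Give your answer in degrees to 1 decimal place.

To cancel the current, the upstream component of the swimmer's velocity must equal the flow: 1.4 sin θ = 0.7.
sin θ = 0.7 / 1.4 = 0.5000.
θ = arcsin(0.5000) = 30.000°.

30.0°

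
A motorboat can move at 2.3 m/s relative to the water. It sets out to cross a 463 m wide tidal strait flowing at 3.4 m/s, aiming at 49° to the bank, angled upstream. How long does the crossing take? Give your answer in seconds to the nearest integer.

267 s

The component of the motorboat's velocity perpendicular to the bank is 2.3 × sin 49° = 1.736 m/s.
Only the cross-stream component determines the crossing time; the current contributes nothing perpendicular to the bank.
Time = 463 / 1.736 = 266.731 s.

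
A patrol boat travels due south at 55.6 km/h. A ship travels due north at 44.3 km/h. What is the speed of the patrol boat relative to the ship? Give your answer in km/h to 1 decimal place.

99.9 km/h

Taking east as x and north as y: patrol boat velocity = (0.000, -55.600) km/h; ship velocity = (0.000, 44.300) km/h.
Velocity of patrol boat relative to ship = (0.000, -55.600) − (0.000, 44.300) = (0.000, -99.900) km/h.
Magnitude = |(0.000, -99.900)| = 99.900 km/h.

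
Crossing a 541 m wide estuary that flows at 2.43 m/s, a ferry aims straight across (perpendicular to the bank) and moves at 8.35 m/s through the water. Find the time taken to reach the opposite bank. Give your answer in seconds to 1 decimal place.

64.8 s

The component of the ferry's velocity perpendicular to the bank is 8.35 m/s.
The flow acts along the bank and has no component across it.
Time = 541 / 8.350 = 64.790 s.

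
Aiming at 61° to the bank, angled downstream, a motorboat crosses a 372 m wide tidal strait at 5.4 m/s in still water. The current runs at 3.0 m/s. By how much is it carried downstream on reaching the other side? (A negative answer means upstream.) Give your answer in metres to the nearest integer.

Perpendicular speed = 4.723 m/s; crossing time = 372 / 4.723 = 78.764 s.
Net downstream speed = 5.618 m/s.
Drift = 5.618 × 78.764 = 442.496 m (downstream).

442 m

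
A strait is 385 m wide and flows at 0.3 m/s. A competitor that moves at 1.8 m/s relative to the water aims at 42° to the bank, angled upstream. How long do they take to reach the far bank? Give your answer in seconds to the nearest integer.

320 s

The component of the competitor's velocity perpendicular to the bank is 1.8 × sin 42° = 1.204 m/s.
The flow acts along the bank and has no component across it.
Time = 385 / 1.204 = 319.652 s.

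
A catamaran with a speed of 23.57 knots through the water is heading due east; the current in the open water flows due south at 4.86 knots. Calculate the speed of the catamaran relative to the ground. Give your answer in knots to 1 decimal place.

24.1 knots

Taking east as x and north as y: velocity relative to the water = (23.570, 0.000) knots; the water relative to ground = (0.000, -4.860) knots.
Velocity relative to ground = (23.570, 0.000) + (0.000, -4.860) = (23.570, -4.860) knots.
Speed = |(23.570, -4.860)| = 24.066 knots.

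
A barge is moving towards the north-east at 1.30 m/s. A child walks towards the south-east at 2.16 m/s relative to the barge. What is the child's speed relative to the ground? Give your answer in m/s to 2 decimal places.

2.52 m/s

Taking east as x and north as y: barge velocity = (0.919, 0.919) m/s; child velocity relative to barge = (1.527, -1.527) m/s.
Velocity relative to ground = (0.919, 0.919) + (1.527, -1.527) = (2.447, -0.608) m/s.
Speed = |(2.447, -0.608)| = 2.521 m/s.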